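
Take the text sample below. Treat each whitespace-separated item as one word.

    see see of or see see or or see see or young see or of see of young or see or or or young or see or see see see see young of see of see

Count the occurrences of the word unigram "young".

4

Scanning the 36 tokens for "young":
  position 12: young
  position 18: young
  position 24: young
  position 32: young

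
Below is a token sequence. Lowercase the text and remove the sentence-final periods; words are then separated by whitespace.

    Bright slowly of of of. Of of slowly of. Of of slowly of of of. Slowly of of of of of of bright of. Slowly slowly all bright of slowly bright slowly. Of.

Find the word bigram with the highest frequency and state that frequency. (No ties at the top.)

"of of", 13 times

Bigram frequencies (highest first):
  of of: 13
  slowly of: 5
  of slowly: 5
  bright slowly: 2
  bright of: 2
  of bright: 1
  … (4 more, each ≤ 1)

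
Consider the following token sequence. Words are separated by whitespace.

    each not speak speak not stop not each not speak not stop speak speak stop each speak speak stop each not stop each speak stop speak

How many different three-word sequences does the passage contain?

19

26 tokens → 24 trigram windows in total.
Repeated trigrams (each contributes count−1 duplicates):
  each not speak: 2
  speak not stop: 2
  speak speak stop: 2
  speak stop each: 2
  stop each speak: 2
5 duplicate windows → 24 − 5 = 19 distinct.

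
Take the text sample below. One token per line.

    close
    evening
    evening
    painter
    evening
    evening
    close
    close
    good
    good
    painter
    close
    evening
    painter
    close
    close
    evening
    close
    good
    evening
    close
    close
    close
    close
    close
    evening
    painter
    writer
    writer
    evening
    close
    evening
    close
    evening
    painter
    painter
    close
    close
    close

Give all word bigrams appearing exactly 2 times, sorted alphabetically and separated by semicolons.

Bigram counts meeting the condition (exactly 2 times):
  close good: 2
  evening evening: 2

close good; evening evening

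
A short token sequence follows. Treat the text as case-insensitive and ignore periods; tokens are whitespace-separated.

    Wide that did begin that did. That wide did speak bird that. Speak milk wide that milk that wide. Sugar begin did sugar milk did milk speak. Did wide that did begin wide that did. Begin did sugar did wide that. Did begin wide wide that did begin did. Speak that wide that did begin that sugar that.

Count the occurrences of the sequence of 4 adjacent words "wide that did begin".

Scanning the 55 overlapping 4-gram windows for "wide that did begin":
  position 1–4: wide that did begin
  position 29–32: wide that did begin
  position 33–36: wide that did begin
  position 40–43: wide that did begin
  position 45–48: wide that did begin
  position 52–55: wide that did begin

6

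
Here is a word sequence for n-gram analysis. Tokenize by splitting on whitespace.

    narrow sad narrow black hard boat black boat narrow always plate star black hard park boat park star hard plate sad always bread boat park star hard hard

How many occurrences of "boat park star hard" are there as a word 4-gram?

Scanning the 25 overlapping 4-gram windows for "boat park star hard":
  position 16–19: boat park star hard
  position 24–27: boat park star hard

2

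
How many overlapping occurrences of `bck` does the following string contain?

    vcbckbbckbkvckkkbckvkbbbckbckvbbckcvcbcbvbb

Sliding a length-3 window over the 43 characters (41 positions):
  position 3–5: bck
  position 7–9: bck
  position 17–19: bck
  position 24–26: bck
  position 27–29: bck
  position 32–34: bck

6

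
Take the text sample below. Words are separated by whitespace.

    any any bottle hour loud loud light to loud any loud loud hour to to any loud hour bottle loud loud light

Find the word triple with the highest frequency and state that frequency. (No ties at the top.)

"loud loud light", 2 times

Trigram frequencies (highest first):
  loud loud light: 2
  any any bottle: 1
  any bottle hour: 1
  bottle hour loud: 1
  hour loud loud: 1
  loud light to: 1
  … (13 more, each ≤ 1)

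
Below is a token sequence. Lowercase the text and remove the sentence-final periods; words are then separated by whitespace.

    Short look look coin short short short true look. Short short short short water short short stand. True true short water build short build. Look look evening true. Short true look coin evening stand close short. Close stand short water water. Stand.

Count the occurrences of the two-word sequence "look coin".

Scanning the 41 overlapping bigram windows for "look coin":
  position 3–4: look coin
  position 31–32: look coin

2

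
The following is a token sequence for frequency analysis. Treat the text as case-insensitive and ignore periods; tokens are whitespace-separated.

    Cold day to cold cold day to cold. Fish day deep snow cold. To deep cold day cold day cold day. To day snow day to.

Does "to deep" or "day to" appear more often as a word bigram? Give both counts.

"to deep": 1 occurrence
"day to": 4 occurrences

"day to" (4 vs 1)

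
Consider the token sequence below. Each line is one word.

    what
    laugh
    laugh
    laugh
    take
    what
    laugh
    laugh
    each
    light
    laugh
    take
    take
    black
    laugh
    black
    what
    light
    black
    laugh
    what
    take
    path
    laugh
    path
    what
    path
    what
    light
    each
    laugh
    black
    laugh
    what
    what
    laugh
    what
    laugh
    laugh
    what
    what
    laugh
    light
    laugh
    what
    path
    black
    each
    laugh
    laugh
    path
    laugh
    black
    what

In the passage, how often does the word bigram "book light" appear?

Scanning the 53 overlapping bigram windows for "book light":
  (none found)

0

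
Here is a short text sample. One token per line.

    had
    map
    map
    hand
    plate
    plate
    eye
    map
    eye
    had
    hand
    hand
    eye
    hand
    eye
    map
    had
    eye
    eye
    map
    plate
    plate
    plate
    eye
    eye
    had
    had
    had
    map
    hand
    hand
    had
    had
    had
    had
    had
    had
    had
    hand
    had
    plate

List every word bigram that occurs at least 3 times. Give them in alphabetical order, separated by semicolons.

eye map; had had; plate plate

Bigram counts meeting the condition (at least 3 times):
  eye map: 3
  had had: 8
  plate plate: 3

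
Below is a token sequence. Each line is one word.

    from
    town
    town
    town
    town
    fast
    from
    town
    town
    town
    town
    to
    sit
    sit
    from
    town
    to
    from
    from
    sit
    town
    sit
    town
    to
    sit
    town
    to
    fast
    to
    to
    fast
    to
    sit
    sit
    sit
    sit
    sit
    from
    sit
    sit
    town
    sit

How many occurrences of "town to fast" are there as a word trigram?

1

Scanning the 40 overlapping trigram windows for "town to fast":
  position 26–28: town to fast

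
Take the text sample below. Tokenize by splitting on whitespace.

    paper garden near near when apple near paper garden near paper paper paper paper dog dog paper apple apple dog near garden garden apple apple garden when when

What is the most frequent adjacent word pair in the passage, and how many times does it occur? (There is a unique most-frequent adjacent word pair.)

"paper paper", 3 times

Bigram frequencies (highest first):
  paper paper: 3
  paper garden: 2
  garden near: 2
  near paper: 2
  apple apple: 2
  near near: 1
  … (15 more, each ≤ 1)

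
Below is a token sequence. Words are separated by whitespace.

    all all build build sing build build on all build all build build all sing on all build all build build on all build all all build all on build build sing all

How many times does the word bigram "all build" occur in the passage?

Scanning the 32 overlapping bigram windows for "all build":
  position 2–3: all build
  position 9–10: all build
  position 11–12: all build
  position 17–18: all build
  position 19–20: all build
  position 23–24: all build
  position 26–27: all build

7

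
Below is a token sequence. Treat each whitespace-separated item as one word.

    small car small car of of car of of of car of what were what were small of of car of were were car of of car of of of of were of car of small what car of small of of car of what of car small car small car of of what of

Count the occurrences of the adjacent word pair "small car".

Scanning the 54 overlapping bigram windows for "small car":
  position 1–2: small car
  position 3–4: small car
  position 48–49: small car
  position 50–51: small car

4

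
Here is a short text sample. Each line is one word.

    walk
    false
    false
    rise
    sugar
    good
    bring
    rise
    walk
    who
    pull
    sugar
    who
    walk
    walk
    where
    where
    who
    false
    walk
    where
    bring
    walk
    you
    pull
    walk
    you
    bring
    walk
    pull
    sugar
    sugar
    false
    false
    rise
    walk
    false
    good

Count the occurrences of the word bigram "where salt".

0

Scanning the 37 overlapping bigram windows for "where salt":
  (none found)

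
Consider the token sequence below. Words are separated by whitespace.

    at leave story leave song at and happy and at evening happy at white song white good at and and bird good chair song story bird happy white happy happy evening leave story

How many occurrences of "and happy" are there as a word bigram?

1

Scanning the 32 overlapping bigram windows for "and happy":
  position 7–8: and happy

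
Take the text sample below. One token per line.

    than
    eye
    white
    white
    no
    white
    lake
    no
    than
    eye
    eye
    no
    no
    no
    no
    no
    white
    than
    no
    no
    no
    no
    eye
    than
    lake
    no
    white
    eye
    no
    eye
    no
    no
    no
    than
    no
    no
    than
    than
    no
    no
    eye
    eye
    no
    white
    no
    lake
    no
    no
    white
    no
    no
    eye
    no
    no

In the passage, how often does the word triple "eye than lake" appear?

Scanning the 52 overlapping trigram windows for "eye than lake":
  position 23–25: eye than lake

1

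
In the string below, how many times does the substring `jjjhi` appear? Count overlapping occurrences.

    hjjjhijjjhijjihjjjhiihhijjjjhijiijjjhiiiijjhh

5

Sliding a length-5 window over the 45 characters (41 positions):
  position 2–6: jjjhi
  position 7–11: jjjhi
  position 16–20: jjjhi
  position 26–30: jjjhi
  position 34–38: jjjhi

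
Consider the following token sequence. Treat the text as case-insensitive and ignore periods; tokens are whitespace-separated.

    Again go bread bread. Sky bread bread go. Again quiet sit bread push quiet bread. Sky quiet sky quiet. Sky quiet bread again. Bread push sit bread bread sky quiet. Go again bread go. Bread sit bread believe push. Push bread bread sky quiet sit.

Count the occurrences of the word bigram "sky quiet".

Scanning the 44 overlapping bigram windows for "sky quiet":
  position 16–17: sky quiet
  position 18–19: sky quiet
  position 20–21: sky quiet
  position 29–30: sky quiet
  position 43–44: sky quiet

5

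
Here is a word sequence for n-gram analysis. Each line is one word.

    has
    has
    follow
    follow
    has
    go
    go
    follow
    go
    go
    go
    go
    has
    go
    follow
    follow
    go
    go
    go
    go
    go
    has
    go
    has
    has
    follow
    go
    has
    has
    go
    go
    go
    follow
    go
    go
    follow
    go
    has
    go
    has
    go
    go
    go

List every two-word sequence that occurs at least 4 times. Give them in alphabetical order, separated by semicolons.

follow go; go follow; go go; go has; has go

Bigram counts meeting the condition (at least 4 times):
  follow go: 5
  go follow: 4
  go go: 13
  go has: 6
  has go: 6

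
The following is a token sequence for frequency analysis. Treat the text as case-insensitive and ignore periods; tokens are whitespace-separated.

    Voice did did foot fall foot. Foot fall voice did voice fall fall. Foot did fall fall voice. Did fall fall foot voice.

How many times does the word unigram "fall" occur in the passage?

8

Scanning the 23 tokens for "fall":
  position 5: fall
  position 8: fall
  position 12: fall
  position 13: fall
  position 16: fall
  position 17: fall
  position 20: fall
  position 21: fall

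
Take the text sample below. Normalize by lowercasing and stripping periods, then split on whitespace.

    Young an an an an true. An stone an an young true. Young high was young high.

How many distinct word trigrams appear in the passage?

14

17 tokens → 15 trigram windows in total.
Repeated trigrams (each contributes count−1 duplicates):
  an an an: 2
1 duplicate windows → 15 − 1 = 14 distinct.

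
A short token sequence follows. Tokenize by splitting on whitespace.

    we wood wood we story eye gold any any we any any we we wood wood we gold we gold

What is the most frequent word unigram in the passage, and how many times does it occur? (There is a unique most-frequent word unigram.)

Unigram frequencies (highest first):
  we: 7
  wood: 4
  any: 4
  gold: 3
  story: 1
  eye: 1

"we", 7 times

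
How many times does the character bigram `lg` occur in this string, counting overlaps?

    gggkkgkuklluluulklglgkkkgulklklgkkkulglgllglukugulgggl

7

Sliding a length-2 window over the 54 characters (53 positions):
  position 18–19: lg
  position 20–21: lg
  position 31–32: lg
  position 37–38: lg
  position 39–40: lg
  position 42–43: lg
  position 50–51: lg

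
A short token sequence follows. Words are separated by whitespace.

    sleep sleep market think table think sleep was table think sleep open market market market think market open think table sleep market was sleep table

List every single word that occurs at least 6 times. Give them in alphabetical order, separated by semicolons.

Unigram counts meeting the condition (at least 6 times):
  market: 6
  sleep: 6

market; sleep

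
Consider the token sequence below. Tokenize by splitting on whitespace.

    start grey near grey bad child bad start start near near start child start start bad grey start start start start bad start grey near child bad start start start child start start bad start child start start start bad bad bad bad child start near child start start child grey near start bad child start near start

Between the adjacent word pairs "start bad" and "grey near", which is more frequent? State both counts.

"start bad": 5 occurrences
"grey near": 3 occurrences

"start bad" (5 vs 3)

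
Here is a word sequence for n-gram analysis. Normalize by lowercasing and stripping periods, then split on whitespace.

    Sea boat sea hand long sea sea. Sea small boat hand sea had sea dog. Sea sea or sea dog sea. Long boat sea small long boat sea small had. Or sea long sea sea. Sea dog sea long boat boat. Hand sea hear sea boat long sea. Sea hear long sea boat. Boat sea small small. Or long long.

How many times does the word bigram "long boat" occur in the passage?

3

Scanning the 59 overlapping bigram windows for "long boat":
  position 22–23: long boat
  position 26–27: long boat
  position 39–40: long boat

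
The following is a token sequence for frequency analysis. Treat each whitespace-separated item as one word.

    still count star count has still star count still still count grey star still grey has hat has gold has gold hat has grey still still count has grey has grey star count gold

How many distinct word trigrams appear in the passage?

31

34 tokens → 32 trigram windows in total.
Repeated trigrams (each contributes count−1 duplicates):
  still still count: 2
1 duplicate windows → 32 − 1 = 31 distinct.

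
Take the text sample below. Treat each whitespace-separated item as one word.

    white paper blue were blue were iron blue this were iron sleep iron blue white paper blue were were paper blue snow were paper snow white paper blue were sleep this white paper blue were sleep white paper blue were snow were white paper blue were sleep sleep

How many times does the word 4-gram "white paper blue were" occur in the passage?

6

Scanning the 45 overlapping 4-gram windows for "white paper blue were":
  position 1–4: white paper blue were
  position 15–18: white paper blue were
  position 26–29: white paper blue were
  position 32–35: white paper blue were
  position 37–40: white paper blue were
  position 43–46: white paper blue were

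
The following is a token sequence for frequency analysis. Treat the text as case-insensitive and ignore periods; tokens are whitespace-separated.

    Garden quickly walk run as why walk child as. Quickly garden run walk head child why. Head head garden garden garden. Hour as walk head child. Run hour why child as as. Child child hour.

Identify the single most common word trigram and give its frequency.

Trigram frequencies (highest first):
  walk head child: 2
  garden quickly walk: 1
  quickly walk run: 1
  walk run as: 1
  run as why: 1
  as why walk: 1
  … (26 more, each ≤ 1)

"walk head child", 2 times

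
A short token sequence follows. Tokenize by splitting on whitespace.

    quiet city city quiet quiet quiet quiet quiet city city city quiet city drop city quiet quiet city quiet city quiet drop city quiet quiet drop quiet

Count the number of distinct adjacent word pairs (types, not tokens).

27 tokens → 26 bigram windows in total.
Repeated bigrams (each contributes count−1 duplicates):
  city quiet: 6
  quiet quiet: 6
  quiet city: 5
  city city: 3
  drop city: 2
  quiet drop: 2
18 duplicate windows → 26 − 18 = 8 distinct.

8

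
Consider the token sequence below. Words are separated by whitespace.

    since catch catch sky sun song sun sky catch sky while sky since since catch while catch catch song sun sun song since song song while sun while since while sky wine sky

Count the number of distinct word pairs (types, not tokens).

26

33 tokens → 32 bigram windows in total.
Repeated bigrams (each contributes count−1 duplicates):
  catch catch: 2
  catch sky: 2
  since catch: 2
  song sun: 2
  sun song: 2
  while sky: 2
6 duplicate windows → 32 − 6 = 26 distinct.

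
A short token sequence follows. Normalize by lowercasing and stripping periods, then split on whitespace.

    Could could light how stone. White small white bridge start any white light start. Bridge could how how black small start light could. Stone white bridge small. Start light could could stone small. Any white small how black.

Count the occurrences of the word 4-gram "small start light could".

2

Scanning the 35 overlapping 4-gram windows for "small start light could":
  position 20–23: small start light could
  position 27–30: small start light could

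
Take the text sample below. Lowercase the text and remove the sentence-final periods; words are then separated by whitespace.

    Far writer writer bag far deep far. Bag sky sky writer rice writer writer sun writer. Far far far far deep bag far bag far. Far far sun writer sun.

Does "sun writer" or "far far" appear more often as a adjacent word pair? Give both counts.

"far far" (5 vs 2)

"sun writer": 2 occurrences
"far far": 5 occurrences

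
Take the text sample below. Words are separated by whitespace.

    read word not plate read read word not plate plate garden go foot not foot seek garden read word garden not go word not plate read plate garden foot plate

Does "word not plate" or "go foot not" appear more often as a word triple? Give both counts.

"word not plate": 3 occurrences
"go foot not": 1 occurrence

"word not plate" (3 vs 1)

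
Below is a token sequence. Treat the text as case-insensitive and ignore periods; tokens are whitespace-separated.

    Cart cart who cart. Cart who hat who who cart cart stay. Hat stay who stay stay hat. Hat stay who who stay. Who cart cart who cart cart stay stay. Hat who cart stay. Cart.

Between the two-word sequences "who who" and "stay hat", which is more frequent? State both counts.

"who who": 2 occurrences
"stay hat": 3 occurrences

"stay hat" (3 vs 2)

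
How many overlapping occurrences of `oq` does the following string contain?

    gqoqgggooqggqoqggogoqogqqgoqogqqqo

Sliding a length-2 window over the 34 characters (33 positions):
  position 3–4: oq
  position 9–10: oq
  position 14–15: oq
  position 20–21: oq
  position 27–28: oq

5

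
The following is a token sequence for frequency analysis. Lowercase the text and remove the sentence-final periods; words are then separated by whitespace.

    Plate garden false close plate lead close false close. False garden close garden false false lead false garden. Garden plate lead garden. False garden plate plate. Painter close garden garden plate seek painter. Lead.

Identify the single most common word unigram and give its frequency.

Unigram frequencies (highest first):
  garden: 9
  false: 7
  plate: 6
  close: 5
  lead: 4
  painter: 2
  … (1 more, each ≤ 1)

"garden", 9 times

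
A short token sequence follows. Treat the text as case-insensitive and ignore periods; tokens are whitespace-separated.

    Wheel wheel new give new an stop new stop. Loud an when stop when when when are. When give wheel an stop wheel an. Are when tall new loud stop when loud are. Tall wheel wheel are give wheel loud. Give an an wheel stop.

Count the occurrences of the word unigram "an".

6

Scanning the 45 tokens for "an":
  position 6: an
  position 11: an
  position 21: an
  position 24: an
  position 42: an
  position 43: an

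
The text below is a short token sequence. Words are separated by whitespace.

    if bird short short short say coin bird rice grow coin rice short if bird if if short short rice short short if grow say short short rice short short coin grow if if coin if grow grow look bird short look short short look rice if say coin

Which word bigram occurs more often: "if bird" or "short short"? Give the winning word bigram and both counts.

"if bird": 2 occurrences
"short short": 7 occurrences

"short short" (7 vs 2)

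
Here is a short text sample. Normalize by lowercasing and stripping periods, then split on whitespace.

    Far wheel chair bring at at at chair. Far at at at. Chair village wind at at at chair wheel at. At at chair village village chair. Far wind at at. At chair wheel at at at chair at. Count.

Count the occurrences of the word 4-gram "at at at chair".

Scanning the 37 overlapping 4-gram windows for "at at at chair":
  position 5–8: at at at chair
  position 10–13: at at at chair
  position 16–19: at at at chair
  position 21–24: at at at chair
  position 30–33: at at at chair
  position 35–38: at at at chair

6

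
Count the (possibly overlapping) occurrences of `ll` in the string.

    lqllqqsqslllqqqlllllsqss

7

Sliding a length-2 window over the 24 characters (23 positions):
  position 3–4: ll
  position 10–11: ll
  position 11–12: ll
  position 16–17: ll
  position 17–18: ll
  position 18–19: ll
  position 19–20: ll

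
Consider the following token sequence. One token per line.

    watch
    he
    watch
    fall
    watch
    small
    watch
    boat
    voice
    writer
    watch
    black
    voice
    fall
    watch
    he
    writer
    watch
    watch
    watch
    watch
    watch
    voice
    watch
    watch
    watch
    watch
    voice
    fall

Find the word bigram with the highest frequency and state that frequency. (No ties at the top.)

Bigram frequencies (highest first):
  watch watch: 7
  watch he: 2
  fall watch: 2
  writer watch: 2
  voice fall: 2
  watch voice: 2
  … (11 more, each ≤ 1)

"watch watch", 7 times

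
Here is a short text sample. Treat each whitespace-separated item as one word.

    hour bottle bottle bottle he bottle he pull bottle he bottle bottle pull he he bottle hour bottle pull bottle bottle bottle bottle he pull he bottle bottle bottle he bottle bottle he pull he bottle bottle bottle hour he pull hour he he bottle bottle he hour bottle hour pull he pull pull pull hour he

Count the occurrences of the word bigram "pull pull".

Scanning the 56 overlapping bigram windows for "pull pull":
  position 53–54: pull pull
  position 54–55: pull pull

2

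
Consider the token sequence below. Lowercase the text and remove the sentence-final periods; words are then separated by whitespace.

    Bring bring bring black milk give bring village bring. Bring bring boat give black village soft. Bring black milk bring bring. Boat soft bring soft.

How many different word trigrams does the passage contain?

25 tokens → 23 trigram windows in total.
Repeated trigrams (each contributes count−1 duplicates):
  bring black milk: 2
  bring bring boat: 2
  bring bring bring: 2
3 duplicate windows → 23 − 3 = 20 distinct.

20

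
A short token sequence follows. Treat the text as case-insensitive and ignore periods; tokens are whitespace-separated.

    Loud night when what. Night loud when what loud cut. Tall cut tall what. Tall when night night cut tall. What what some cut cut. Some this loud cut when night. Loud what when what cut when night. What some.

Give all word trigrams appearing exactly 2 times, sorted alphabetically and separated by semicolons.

cut tall what; cut when night

Trigram counts meeting the condition (exactly 2 times):
  cut tall what: 2
  cut when night: 2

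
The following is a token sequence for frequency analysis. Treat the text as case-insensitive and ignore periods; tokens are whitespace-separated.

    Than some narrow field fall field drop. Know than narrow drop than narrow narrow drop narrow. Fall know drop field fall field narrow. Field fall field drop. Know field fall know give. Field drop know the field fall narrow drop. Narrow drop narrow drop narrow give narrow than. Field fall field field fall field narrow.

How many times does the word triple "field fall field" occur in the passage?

5

Scanning the 53 overlapping trigram windows for "field fall field":
  position 4–6: field fall field
  position 20–22: field fall field
  position 24–26: field fall field
  position 49–51: field fall field
  position 52–54: field fall field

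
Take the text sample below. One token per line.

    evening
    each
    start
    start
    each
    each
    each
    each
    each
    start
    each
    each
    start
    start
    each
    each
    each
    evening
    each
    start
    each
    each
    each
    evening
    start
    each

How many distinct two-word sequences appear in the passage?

26 tokens → 25 bigram windows in total.
Repeated bigrams (each contributes count−1 duplicates):
  each each: 9
  start each: 5
  each start: 4
  each evening: 2
  evening each: 2
  start start: 2
18 duplicate windows → 25 − 18 = 7 distinct.

7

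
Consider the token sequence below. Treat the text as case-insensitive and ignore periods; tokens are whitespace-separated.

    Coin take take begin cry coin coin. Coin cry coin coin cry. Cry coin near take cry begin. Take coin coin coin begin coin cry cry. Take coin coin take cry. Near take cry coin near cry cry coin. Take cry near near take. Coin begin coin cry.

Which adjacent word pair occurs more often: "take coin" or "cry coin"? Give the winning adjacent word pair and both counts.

"cry coin" (5 vs 3)

"take coin": 3 occurrences
"cry coin": 5 occurrences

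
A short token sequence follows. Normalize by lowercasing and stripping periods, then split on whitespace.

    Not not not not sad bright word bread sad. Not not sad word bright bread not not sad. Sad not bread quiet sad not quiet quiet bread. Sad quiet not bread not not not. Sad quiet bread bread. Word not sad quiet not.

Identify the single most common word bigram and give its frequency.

"not not", 7 times

Bigram frequencies (highest first):
  not not: 7
  not sad: 5
  sad not: 3
  sad quiet: 3
  bread sad: 2
  bread not: 2
  … (17 more, each ≤ 2)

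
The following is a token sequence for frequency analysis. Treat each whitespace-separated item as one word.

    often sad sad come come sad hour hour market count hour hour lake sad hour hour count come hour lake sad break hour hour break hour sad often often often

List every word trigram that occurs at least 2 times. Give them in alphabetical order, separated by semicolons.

hour lake sad; sad hour hour

Trigram counts meeting the condition (at least 2 times):
  hour lake sad: 2
  sad hour hour: 2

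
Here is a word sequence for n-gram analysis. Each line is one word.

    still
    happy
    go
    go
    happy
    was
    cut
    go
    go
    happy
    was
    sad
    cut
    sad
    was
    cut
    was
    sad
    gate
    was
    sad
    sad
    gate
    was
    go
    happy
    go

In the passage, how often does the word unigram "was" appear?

6

Scanning the 27 tokens for "was":
  position 6: was
  position 11: was
  position 15: was
  position 17: was
  position 20: was
  position 24: was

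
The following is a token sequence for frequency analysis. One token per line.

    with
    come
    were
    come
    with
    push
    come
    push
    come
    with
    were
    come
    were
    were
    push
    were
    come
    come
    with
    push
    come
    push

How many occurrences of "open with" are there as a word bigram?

0

Scanning the 21 overlapping bigram windows for "open with":
  (none found)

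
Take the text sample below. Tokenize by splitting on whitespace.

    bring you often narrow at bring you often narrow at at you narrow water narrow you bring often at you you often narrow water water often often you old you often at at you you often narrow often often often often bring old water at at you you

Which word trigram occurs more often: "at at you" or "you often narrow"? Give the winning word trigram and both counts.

"at at you": 3 occurrences
"you often narrow": 4 occurrences

"you often narrow" (4 vs 3)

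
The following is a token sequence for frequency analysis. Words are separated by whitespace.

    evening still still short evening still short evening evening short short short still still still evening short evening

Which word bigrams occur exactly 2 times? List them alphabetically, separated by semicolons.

Bigram counts meeting the condition (exactly 2 times):
  evening short: 2
  evening still: 2
  short short: 2
  still short: 2

evening short; evening still; short short; still short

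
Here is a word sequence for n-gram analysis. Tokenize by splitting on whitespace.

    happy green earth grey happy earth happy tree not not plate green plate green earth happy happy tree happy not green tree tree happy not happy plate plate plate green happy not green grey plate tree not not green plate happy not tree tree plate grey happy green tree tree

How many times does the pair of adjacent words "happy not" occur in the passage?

4

Scanning the 49 overlapping bigram windows for "happy not":
  position 19–20: happy not
  position 24–25: happy not
  position 31–32: happy not
  position 41–42: happy not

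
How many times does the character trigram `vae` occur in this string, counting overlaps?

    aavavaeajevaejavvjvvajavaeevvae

Sliding a length-3 window over the 31 characters (29 positions):
  position 5–7: vae
  position 11–13: vae
  position 24–26: vae
  position 29–31: vae

4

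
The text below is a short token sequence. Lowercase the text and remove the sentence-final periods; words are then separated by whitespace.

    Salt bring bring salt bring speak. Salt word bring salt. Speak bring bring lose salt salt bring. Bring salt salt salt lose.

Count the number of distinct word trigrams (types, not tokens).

22 tokens → 20 trigram windows in total.
Repeated trigrams (each contributes count−1 duplicates):
  bring bring salt: 2
  salt bring bring: 2
2 duplicate windows → 20 − 2 = 18 distinct.

18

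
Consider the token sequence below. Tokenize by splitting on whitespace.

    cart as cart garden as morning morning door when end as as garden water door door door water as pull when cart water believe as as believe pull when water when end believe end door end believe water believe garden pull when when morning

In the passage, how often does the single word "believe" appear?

Scanning the 44 tokens for "believe":
  position 24: believe
  position 27: believe
  position 33: believe
  position 37: believe
  position 39: believe

5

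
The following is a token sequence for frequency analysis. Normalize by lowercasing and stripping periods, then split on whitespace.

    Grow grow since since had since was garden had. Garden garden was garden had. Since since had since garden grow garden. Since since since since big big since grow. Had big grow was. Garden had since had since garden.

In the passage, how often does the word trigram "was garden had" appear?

Scanning the 37 overlapping trigram windows for "was garden had":
  position 7–9: was garden had
  position 12–14: was garden had
  position 33–35: was garden had

3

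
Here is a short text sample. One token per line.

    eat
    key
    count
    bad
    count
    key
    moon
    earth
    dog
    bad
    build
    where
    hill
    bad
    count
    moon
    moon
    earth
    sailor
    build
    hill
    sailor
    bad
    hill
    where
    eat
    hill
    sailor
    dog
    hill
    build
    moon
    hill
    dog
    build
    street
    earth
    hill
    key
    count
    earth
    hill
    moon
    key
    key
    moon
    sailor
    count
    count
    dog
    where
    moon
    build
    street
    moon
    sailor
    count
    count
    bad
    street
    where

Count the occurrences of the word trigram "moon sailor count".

2

Scanning the 59 overlapping trigram windows for "moon sailor count":
  position 46–48: moon sailor count
  position 55–57: moon sailor count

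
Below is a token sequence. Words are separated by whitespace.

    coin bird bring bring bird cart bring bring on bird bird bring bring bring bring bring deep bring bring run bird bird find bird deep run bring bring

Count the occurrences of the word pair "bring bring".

8

Scanning the 27 overlapping bigram windows for "bring bring":
  position 3–4: bring bring
  position 7–8: bring bring
  position 12–13: bring bring
  position 13–14: bring bring
  position 14–15: bring bring
  position 15–16: bring bring
  position 18–19: bring bring
  position 27–28: bring bring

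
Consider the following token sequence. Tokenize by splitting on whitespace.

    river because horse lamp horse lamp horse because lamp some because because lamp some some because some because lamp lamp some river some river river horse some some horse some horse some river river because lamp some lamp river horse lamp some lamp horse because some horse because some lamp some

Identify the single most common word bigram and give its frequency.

"lamp some", 6 times

Bigram frequencies (highest first):
  lamp some: 6
  because lamp: 4
  horse lamp: 3
  lamp horse: 3
  horse because: 3
  some because: 3
  … (14 more, each ≤ 3)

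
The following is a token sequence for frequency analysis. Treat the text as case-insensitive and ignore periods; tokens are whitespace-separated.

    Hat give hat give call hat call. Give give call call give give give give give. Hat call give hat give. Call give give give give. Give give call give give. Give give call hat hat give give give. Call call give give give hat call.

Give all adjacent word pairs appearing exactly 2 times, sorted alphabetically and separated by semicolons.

Bigram counts meeting the condition (exactly 2 times):
  call call: 2
  call hat: 2

call call; call hat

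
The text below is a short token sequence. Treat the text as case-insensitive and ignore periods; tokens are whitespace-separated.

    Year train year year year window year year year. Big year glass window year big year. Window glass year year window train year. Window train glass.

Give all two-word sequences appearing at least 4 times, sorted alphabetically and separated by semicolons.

Bigram counts meeting the condition (at least 4 times):
  year window: 4
  year year: 5

year window; year year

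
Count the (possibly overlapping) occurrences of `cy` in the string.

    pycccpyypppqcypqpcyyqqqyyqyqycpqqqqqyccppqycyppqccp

Sliding a length-2 window over the 51 characters (50 positions):
  position 13–14: cy
  position 18–19: cy
  position 44–45: cy

3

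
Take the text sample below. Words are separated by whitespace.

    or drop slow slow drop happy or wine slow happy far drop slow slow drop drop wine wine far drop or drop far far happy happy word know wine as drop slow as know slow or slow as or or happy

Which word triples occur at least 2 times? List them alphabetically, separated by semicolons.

drop slow slow; slow slow drop

Trigram counts meeting the condition (at least 2 times):
  drop slow slow: 2
  slow slow drop: 2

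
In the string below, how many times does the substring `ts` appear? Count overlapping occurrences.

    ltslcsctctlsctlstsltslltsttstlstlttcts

Sliding a length-2 window over the 38 characters (37 positions):
  position 2–3: ts
  position 17–18: ts
  position 20–21: ts
  position 24–25: ts
  position 27–28: ts
  position 37–38: ts

6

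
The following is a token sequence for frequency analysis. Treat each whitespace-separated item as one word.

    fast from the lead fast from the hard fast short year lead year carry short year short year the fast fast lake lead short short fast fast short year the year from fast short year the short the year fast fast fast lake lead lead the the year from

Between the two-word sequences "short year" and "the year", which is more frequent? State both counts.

"short year": 5 occurrences
"the year": 3 occurrences

"short year" (5 vs 3)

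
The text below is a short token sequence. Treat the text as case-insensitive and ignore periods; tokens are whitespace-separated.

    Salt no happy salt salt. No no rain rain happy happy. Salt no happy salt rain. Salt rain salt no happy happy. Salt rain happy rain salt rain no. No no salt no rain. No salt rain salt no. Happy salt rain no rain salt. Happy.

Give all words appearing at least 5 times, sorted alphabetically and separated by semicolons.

Unigram counts meeting the condition (at least 5 times):
  happy: 9
  no: 12
  rain: 11
  salt: 14

happy; no; rain; salt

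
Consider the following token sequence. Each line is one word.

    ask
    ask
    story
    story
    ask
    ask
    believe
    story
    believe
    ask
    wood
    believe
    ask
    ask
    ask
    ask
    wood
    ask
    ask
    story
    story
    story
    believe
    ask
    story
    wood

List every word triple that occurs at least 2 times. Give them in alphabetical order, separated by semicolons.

ask ask ask; ask ask story; ask story story; story believe ask

Trigram counts meeting the condition (at least 2 times):
  ask ask ask: 2
  ask ask story: 2
  ask story story: 2
  story believe ask: 2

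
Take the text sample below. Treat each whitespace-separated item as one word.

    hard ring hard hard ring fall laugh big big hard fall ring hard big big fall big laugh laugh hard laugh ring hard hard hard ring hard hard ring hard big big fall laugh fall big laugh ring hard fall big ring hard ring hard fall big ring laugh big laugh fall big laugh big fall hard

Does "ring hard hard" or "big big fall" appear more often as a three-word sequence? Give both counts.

"ring hard hard" (3 vs 2)

"ring hard hard": 3 occurrences
"big big fall": 2 occurrences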